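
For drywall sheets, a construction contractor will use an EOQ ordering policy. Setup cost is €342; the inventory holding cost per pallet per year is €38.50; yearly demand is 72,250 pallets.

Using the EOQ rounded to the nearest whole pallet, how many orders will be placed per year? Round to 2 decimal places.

63.77 orders per year

Q* = √(2·D·S / H) = √(2·72,250·342 / 38.5) = √1,283,610.4 ≈ 1,132.97 → Q = 1,133
N = D/Q = 72,250/1,133 ≈ 63.769 orders/yr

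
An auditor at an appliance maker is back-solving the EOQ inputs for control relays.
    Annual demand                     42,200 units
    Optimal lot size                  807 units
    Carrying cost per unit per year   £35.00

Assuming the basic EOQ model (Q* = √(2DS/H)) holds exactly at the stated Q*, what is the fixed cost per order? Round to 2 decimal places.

£270.07

EOQ relation: Q² = 2DS/H, so rearrange for the unknown.
S = Q²H / (2D) = 807² × 35 / (2 × 42,200) = 270.0677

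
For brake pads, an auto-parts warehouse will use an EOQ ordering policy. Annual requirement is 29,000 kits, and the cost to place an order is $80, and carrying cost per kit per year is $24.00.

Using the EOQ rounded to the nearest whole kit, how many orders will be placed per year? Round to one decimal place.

65.9 orders per year

Q* = √(2·D·S / H) = √(2·29,000·80 / 24) = √193,333.3 ≈ 439.70 → Q = 440
N = D/Q = 29,000/440 ≈ 65.909 orders/yr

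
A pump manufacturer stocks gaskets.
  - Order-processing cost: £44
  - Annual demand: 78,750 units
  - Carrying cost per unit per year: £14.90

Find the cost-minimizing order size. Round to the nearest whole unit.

682 units

Optimal lot size Q* = (2 × 78,750 × £44 / £14.9)^½ ≈ 681.98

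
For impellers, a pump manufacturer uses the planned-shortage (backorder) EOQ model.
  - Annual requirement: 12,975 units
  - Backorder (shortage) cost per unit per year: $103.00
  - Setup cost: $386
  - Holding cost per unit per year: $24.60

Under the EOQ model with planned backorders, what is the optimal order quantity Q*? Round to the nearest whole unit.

710 units

Basic EOQ = √(2·12,975·386/24.6) = 638.109
Backorder adjustment √((H+b)/b) = √((24.6+103)/103) = 1.1130
Q* = 638.109 × 1.1130 ≈ 710.23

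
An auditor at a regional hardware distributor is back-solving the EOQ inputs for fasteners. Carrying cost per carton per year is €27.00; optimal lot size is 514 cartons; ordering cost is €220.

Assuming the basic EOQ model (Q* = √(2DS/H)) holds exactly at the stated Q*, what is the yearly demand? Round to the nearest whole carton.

16,212 cartons per year

EOQ relation: Q² = 2DS/H, so rearrange for the unknown.
D = Q²H / (2S) = 514² × 27 / (2 × 220) = 16,212.03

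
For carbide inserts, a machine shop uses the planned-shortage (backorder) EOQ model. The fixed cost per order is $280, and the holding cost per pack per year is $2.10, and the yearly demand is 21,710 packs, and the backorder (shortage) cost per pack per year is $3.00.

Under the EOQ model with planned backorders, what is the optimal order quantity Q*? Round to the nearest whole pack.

3,137 packs

Q* = √(2DS/H) · √((H + b)/b)
   = √(2 × 21,710 × 280 / 2.1) · √((2.1 + 3) / 3)
   = 2,406.103 × 1.3038 ≈ 3,137.17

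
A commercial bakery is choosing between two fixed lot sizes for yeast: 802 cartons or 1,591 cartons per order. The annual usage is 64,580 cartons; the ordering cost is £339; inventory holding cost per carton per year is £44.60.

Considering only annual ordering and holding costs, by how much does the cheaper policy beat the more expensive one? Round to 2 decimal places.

TC(Q) = (D/Q)S + (Q/2)H
TC(802) = (64,580/802)×339 + (802/2)×44.6 = £45,182.13
TC(1,591) = (64,580/1,591)×339 + (1,591/2)×44.6 = £49,239.59
Cheaper: Q = 802.  Difference = £4,057.46

£4,057.46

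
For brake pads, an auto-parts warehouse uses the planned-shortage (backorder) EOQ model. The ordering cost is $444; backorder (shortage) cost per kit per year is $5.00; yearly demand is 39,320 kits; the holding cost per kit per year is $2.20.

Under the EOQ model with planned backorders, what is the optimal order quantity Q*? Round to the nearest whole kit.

4,781 kits

Basic EOQ = √(2·39,320·444/2.2) = 3,983.840
Backorder adjustment √((H+b)/b) = √((2.2+5)/5) = 1.2000
Q* = 3,983.840 × 1.2000 ≈ 4,780.61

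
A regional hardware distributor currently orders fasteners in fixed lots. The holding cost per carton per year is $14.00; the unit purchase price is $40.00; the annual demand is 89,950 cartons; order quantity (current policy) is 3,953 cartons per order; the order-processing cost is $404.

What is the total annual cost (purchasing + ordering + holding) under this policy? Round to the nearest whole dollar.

$3,634,864

Ordering: D/Q × S = 89,950/3,953 × $404 = $9,192.97
Holding:  Q/2 × H = 3,953/2 × $14 = $27,671.00
Purchase cost = D·C = 89,950 × 40 = $3,598,000.00
Total = $9,192.97 + $27,671.00 + $3,598,000.00 = $3,634,863.97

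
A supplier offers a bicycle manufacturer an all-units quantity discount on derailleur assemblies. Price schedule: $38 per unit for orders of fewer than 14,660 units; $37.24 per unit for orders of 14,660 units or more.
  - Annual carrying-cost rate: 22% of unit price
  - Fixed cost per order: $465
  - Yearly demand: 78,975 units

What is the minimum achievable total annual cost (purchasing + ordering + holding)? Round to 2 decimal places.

$3,003,587.23

H₁ = 22%×$38 = $8.3600;  H₂ = 22%×$37.24 = $8.1928
EOQ₁ = √(2×78,975×465/8.3600) = 2,964.03  (< 14,660, feasible at tier 1)
EOQ₂ = √(2×78,975×465/8.1928) = 2,994.13  (< 14,660 → use Q = 14,660 at tier-2 price)
TC(tier 1 (EOQ₁), Q≈2,964.0) = $3,025,829.32
TC(tier 2, Q≈14,660.0) = $3,003,587.23
Minimum at tier 2: $3,003,587.23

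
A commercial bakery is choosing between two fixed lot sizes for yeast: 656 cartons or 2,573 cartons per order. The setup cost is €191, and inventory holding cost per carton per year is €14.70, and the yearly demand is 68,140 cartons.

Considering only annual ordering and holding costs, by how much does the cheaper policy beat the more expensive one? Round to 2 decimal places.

€691.40

For each Q, cost = (D/Q)·S + (Q/2)·H.
TC(656) = (68,140/656)×191 + (656/2)×14.7 = €24,661.14
TC(2,573) = (68,140/2,573)×191 + (2,573/2)×14.7 = €23,969.75
Lots of 2,573 are cheaper by €691.40.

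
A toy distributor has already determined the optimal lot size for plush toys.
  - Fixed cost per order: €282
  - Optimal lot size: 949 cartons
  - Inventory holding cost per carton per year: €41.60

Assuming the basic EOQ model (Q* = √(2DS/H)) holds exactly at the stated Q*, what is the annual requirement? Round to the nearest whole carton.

EOQ relation: Q² = 2DS/H, so rearrange for the unknown.
D = Q²H / (2S) = 949² × 41.6 / (2 × 282) = 66,427.31

66,427 cartons per year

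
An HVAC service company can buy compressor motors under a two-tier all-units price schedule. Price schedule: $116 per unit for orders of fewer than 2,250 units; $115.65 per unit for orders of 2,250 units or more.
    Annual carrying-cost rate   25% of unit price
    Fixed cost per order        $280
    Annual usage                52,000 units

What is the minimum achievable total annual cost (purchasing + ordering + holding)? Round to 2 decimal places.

H₁ = 25%×$116 = $29.0000;  H₂ = 25%×$115.65 = $28.9125
EOQ₁ = √(2×52,000×280/29.0000) = 1,002.07  (< 2,250, feasible at tier 1)
EOQ₂ = √(2×52,000×280/28.9125) = 1,003.58  (< 2,250 → use Q = 2,250 at tier-2 price)
TC(tier 1 (EOQ₁), Q≈1,002.1) = $6,061,059.94
TC(tier 2, Q≈2,250.0) = $6,052,797.67
Minimum at tier 2: $6,052,797.67

$6,052,797.67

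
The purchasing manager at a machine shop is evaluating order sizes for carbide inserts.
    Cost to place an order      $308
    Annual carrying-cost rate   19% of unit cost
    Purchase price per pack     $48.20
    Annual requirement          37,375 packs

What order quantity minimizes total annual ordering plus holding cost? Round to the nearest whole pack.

H = i·C = 0.19 × $48.2 = $9.1580 per pack-year
2DS/H = 2·37,375·308/9.158 = 2,513,976.85
EOQ = √2,513,976.85 ≈ 1,585.55

1,586 packs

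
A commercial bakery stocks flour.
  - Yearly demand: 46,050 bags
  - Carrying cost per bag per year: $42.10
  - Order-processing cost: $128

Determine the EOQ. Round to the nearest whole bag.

EOQ = √(2DS/H) = √(2 × 46,050 × 128 / 42.1)
    = √(280,019.00) ≈ 529.17

529 bags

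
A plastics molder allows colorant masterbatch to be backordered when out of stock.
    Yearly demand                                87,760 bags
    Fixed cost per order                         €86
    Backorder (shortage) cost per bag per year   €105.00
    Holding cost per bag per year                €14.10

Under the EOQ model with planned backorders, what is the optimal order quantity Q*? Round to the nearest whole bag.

Q* = √(2DS/H) · √((H + b)/b)
   = √(2 × 87,760 × 86 / 14.1) · √((14.1 + 105) / 105)
   = 1,034.673 × 1.0650 ≈ 1,101.96

1,102 bags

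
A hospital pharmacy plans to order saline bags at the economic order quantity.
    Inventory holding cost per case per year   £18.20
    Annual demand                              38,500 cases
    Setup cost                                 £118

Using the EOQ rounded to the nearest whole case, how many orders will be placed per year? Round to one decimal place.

54.5 orders per year

2DS/H = 2·38,500·118/18.2 = 499,230.77
EOQ = √499,230.77 ≈ 706.56 → Q = 707
N = D/Q = 38,500/707 ≈ 54.455 orders/yr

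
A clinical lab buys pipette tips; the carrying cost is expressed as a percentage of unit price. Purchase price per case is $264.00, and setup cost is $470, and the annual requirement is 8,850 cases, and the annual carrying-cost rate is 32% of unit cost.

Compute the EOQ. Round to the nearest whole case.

H = i·C = 0.32 × $264 = $84.4800 per case-year
Optimal lot size Q* = (2 × 8,850 × $470 / $84.48)^½ ≈ 313.80

314 cases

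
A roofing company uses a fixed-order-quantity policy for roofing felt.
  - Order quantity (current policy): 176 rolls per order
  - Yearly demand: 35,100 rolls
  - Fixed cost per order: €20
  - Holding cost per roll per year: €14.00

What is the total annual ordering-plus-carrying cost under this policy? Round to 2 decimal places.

€5,220.64

Annual ordering cost = (D/Q)·S = (35,100/176) × 20 = €3,988.64
Annual holding cost  = (Q/2)·H = (176/2) × 14 = €1,232.00
Total = €3,988.64 + €1,232.00 = €5,220.64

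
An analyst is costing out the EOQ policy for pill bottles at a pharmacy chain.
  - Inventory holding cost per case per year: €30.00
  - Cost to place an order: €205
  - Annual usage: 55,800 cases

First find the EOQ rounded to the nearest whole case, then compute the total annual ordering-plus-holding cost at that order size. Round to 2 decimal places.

€26,198.09

Q* = √(2·D·S / H) = √(2·55,800·205 / 30) = √762,600.0 ≈ 873.27 → Q = 873 cases
Annual ordering cost = (D/Q)·S = (55,800/873) × 205 = €13,103.09
Annual holding cost  = (Q/2)·H = (873/2) × 30 = €13,095.00
Total = €13,103.09 + €13,095.00 = €26,198.09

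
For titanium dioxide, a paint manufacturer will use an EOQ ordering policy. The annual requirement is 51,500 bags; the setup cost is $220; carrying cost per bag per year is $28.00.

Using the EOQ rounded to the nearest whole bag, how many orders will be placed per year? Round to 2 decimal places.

57.22 orders per year

Optimal lot size Q* = (2 × 51,500 × $220 / $28)^½ ≈ 899.60 → Q = 900
N = D/Q = 51,500/900 ≈ 57.222 orders/yr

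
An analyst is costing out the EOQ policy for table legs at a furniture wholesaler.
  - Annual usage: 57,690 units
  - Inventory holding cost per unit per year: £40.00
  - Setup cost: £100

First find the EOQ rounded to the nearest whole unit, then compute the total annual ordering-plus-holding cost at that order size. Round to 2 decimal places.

2DS/H = 2·57,690·100/40 = 288,450.00
EOQ = √288,450.00 ≈ 537.08 → Q = 537 units
Ordering: D/Q × S = 57,690/537 × £100 = £10,743.02
Holding:  Q/2 × H = 537/2 × £40 = £10,740.00
Total = £10,743.02 + £10,740.00 = £21,483.02

£21,483.02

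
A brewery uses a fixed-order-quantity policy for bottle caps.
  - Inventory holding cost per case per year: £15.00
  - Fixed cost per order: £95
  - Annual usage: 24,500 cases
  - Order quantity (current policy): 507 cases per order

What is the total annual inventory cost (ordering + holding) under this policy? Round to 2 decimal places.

Annual ordering cost = (D/Q)·S = (24,500/507) × 95 = £4,590.73
Annual holding cost  = (Q/2)·H = (507/2) × 15 = £3,802.50
Total = £4,590.73 + £3,802.50 = £8,393.23

£8,393.23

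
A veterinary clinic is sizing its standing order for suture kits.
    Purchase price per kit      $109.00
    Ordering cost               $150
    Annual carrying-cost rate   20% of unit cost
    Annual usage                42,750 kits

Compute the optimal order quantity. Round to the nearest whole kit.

767 kits

Carrying cost H = $109 × 20% = $21.8000/kit/yr
EOQ = √(2DS/H) = √(2 × 42,750 × 150 / 21.8)
    = √(588,302.75) ≈ 767.01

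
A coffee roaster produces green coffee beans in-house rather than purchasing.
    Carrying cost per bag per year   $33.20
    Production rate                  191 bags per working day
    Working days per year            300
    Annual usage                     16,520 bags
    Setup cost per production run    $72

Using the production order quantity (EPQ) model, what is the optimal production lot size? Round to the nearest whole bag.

d = 16,520/300 = 55.0667 bags/day;  effective holding cost H(1 − d/p) = 33.2·(1 − 55.0667/191) = 23.62820
Q* = √(2DS / H_eff) = √(2·16,520·72 / 23.62820) ≈ 317.30

317 bags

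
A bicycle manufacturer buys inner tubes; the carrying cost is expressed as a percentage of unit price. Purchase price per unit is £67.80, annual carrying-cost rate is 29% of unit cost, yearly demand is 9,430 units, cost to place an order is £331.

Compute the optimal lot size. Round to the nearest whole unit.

Carrying cost H = £67.8 × 29% = £19.6620/unit/yr
Optimal lot size Q* = (2 × 9,430 × £331 / £19.662)^½ ≈ 563.47

563 units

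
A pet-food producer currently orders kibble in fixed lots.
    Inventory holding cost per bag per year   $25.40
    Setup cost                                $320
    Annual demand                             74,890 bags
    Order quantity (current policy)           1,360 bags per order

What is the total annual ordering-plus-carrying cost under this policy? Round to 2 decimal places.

$34,893.18

Annual ordering cost = (D/Q)·S = (74,890/1,360) × 320 = $17,621.18
Annual holding cost  = (Q/2)·H = (1,360/2) × 25.4 = $17,272.00
Total = $17,621.18 + $17,272.00 = $34,893.18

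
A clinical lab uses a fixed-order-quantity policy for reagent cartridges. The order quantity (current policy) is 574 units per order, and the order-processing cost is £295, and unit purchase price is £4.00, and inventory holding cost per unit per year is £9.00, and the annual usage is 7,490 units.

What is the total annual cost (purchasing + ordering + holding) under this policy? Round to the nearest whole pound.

Orders/yr = 7,490/574 = 13.049; ordering cost = 13.049 × £295 = £3,849.39
Average inventory = 574/2 = 287; holding cost = 287 × £9 = £2,583.00
Purchase cost = D·C = 7,490 × 4 = £29,960.00
Total = £3,849.39 + £2,583.00 + £29,960.00 = £36,392.39

£36,392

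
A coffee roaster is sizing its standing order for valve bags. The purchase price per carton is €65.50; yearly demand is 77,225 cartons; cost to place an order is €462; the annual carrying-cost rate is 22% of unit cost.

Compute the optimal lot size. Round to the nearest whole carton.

Holding cost per carton per year: H = 22% × €65.5 = €14.4100
Optimal lot size Q* = (2 × 77,225 × €462 / €14.41)^½ ≈ 2,225.27

2,225 cartons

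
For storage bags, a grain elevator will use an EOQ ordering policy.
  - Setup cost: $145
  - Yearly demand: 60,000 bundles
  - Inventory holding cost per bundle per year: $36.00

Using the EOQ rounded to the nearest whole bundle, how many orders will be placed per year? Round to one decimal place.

2DS/H = 2·60,000·145/36 = 483,333.33
EOQ = √483,333.33 ≈ 695.22 → Q = 695
Orders per year = D/Q = 60,000 / 695 = 86.331

86.3 orders per year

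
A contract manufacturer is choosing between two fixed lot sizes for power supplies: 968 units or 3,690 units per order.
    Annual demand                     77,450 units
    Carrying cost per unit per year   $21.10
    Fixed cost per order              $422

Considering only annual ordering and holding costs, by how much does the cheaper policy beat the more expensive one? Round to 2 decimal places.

$3,810.17

TC(Q) = (D/Q)S + (Q/2)H
TC(968) = (77,450/968)×422 + (968/2)×21.1 = $43,976.76
TC(3,690) = (77,450/3,690)×422 + (3,690/2)×21.1 = $47,786.93
Cheaper: Q = 968.  Difference = $3,810.17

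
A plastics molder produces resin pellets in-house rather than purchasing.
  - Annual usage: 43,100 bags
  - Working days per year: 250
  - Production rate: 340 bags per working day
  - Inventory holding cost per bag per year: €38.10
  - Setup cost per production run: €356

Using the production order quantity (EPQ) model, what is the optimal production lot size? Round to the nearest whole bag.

Daily demand d = 43,100/250 = 172.400; p = 340; 1 − d/p = 0.49294
EPQ = √(2DS / (H(1 − d/p)))
    = √(2 × 43,100 × 356 / (38.1 × 0.49294)) ≈ 1,278.26

1,278 bags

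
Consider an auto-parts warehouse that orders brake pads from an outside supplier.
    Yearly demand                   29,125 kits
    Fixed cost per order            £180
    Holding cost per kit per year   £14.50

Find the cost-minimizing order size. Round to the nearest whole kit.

Optimal lot size Q* = (2 × 29,125 × £180 / £14.5)^½ ≈ 850.35

850 kits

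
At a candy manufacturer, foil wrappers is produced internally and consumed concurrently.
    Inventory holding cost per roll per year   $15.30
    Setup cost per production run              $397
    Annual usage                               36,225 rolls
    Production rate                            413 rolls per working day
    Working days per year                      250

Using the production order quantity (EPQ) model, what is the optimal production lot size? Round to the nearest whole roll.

Daily demand d = 36,225/250 = 144.900; p = 413; 1 − d/p = 0.64915
EPQ = √(2DS / (H(1 − d/p)))
    = √(2 × 36,225 × 397 / (15.3 × 0.64915)) ≈ 1,701.75

1,702 rolls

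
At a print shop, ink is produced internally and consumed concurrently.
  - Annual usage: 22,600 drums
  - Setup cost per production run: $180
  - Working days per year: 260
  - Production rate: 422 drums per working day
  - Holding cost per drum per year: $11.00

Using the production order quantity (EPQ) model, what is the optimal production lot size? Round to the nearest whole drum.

d = 22,600/260 = 86.9231 drums/day;  effective holding cost H(1 − d/p) = 11·(1 − 86.9231/422) = 8.73423
Q* = √(2DS / H_eff) = √(2·22,600·180 / 8.73423) ≈ 965.15

965 drums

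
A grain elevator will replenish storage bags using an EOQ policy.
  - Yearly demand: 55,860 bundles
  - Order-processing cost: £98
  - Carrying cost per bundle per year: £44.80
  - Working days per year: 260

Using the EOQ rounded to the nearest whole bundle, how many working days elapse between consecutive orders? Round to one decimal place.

2DS/H = 2·55,860·98/44.8 = 244,387.50
EOQ = √244,387.50 ≈ 494.36 → Q = 494 bundles
T = Q/D × 260 days = 494/55,860 × 260 = 2.299 days

2.3 days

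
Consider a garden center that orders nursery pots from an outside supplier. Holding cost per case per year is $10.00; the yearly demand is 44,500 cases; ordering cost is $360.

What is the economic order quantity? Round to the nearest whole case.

EOQ = √(2DS/H) = √(2 × 44,500 × 360 / 10)
    = √(3,204,000.00) ≈ 1,789.97

1,790 cases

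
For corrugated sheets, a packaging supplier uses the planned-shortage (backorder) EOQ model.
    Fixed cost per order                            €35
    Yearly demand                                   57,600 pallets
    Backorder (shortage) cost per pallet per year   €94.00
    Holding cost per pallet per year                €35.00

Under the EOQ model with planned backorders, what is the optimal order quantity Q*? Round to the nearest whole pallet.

Basic EOQ = √(2·57,600·35/35) = 339.411
Backorder adjustment √((H+b)/b) = √((35+94)/94) = 1.1715
Q* = 339.411 × 1.1715 ≈ 397.61

398 pallets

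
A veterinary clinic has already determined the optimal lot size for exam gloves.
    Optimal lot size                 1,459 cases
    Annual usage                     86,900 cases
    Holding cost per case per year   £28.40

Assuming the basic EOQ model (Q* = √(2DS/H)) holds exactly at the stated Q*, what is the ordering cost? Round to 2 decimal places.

From Q* = √(2DS/H) ⇒ Q*² = 2DS/H.
S = Q²H / (2D) = 1,459² × 28.4 / (2 × 86,900) = 347.8397

£347.84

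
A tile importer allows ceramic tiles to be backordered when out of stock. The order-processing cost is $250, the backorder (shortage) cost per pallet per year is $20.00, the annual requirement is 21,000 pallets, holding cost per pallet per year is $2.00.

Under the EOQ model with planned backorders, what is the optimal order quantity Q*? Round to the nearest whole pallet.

Basic EOQ = √(2·21,000·250/2) = 2,291.288
Backorder adjustment √((H+b)/b) = √((2+20)/20) = 1.0488
Q* = 2,291.288 × 1.0488 ≈ 2,403.12

2,403 pallets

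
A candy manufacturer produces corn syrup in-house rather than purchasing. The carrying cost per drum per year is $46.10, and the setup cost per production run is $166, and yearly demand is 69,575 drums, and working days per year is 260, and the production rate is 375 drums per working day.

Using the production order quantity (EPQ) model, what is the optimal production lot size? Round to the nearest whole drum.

1,323 drums

Daily demand d = 69,575/260 = 267.596; p = 375; 1 − d/p = 0.28641
EPQ = √(2DS / (H(1 − d/p)))
    = √(2 × 69,575 × 166 / (46.1 × 0.28641)) ≈ 1,322.67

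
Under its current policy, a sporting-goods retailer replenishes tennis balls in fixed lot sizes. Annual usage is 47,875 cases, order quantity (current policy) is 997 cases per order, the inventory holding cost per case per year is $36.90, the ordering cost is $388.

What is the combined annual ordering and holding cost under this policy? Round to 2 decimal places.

$37,026.04

Ordering: D/Q × S = 47,875/997 × $388 = $18,631.39
Holding:  Q/2 × H = 997/2 × $36.9 = $18,394.65
Total = $18,631.39 + $18,394.65 = $37,026.04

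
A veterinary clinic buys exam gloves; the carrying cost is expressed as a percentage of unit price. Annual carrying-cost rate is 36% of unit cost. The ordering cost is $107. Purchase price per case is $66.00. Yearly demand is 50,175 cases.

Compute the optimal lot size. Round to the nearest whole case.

H = i·C = 0.36 × $66 = $23.7600 per case-year
2DS/H = 2·50,175·107/23.76 = 451,912.88
EOQ = √451,912.88 ≈ 672.24

672 cases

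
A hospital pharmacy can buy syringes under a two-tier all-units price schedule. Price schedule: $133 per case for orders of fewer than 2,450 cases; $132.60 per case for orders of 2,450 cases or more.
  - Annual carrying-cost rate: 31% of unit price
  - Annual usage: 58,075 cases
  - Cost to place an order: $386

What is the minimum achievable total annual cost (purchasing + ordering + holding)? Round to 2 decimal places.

H₁ = 31%×$133 = $41.2300;  H₂ = 31%×$132.60 = $41.1060
EOQ₁ = √(2×58,075×386/41.2300) = 1,042.79  (< 2,450, feasible at tier 1)
EOQ₂ = √(2×58,075×386/41.1060) = 1,044.36  (< 2,450 → use Q = 2,450 at tier-2 price)
TC(tier 1 (EOQ₁), Q≈1,042.8) = $7,766,969.21
TC(tier 2, Q≈2,450.0) = $7,760,249.63
Minimum at tier 2: $7,760,249.63

$7,760,249.63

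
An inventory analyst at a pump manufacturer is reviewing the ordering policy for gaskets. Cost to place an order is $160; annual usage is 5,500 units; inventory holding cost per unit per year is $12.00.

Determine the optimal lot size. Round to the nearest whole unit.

383 units

EOQ = √(2DS/H) = √(2 × 5,500 × 160 / 12)
    = √(146,666.67) ≈ 382.97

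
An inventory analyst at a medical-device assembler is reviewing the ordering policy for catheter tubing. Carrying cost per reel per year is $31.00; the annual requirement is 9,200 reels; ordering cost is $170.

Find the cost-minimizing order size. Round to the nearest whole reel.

2DS/H = 2·9,200·170/31 = 100,903.23
EOQ = √100,903.23 ≈ 317.65

318 reels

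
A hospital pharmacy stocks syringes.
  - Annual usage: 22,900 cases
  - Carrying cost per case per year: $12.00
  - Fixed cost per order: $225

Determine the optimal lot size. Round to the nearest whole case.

2DS/H = 2·22,900·225/12 = 858,750.00
EOQ = √858,750.00 ≈ 926.69

927 cases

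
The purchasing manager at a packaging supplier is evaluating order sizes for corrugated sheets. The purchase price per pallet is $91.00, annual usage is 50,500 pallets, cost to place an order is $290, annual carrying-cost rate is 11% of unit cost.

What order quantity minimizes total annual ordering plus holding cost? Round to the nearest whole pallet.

H = i·C = 0.11 × $91 = $10.0100 per pallet-year
Optimal lot size Q* = (2 × 50,500 × $290 / $10.01)^½ ≈ 1,710.58

1,711 pallets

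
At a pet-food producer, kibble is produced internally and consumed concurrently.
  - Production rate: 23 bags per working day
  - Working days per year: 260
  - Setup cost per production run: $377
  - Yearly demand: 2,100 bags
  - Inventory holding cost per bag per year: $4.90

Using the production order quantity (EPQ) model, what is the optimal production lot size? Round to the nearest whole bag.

Daily demand d = 2,100/260 = 8.077; p = 23; 1 − d/p = 0.64883
EPQ = √(2DS / (H(1 − d/p)))
    = √(2 × 2,100 × 377 / (4.9 × 0.64883)) ≈ 705.72

706 bags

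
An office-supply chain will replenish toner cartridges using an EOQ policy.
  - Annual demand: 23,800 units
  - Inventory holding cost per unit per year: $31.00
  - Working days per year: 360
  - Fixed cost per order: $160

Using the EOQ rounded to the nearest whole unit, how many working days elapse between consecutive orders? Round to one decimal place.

Q* = √(2·D·S / H) = √(2·23,800·160 / 31) = √245,677.4 ≈ 495.66 → Q = 496 units
Days between orders = 360 / (D/Q) = 360 / 47.984 ≈ 7.503

7.5 days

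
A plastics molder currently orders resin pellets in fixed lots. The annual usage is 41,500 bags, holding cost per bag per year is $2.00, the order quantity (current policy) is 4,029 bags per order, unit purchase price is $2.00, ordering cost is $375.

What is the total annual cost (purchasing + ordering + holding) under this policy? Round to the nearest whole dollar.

$90,892

Ordering: D/Q × S = 41,500/4,029 × $375 = $3,862.62
Holding:  Q/2 × H = 4,029/2 × $2 = $4,029.00
Purchase cost = D·C = 41,500 × 2 = $83,000.00
Total = $3,862.62 + $4,029.00 + $83,000.00 = $90,891.62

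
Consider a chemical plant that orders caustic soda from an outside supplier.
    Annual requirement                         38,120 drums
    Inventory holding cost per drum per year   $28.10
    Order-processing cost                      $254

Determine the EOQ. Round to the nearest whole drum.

830 drums

2DS/H = 2·38,120·254/28.1 = 689,144.48
EOQ = √689,144.48 ≈ 830.15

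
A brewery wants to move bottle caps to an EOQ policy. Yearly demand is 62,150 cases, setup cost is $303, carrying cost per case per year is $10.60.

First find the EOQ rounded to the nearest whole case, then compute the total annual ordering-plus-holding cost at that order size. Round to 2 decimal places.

$19,980.66

Q* = √(2·D·S / H) = √(2·62,150·303 / 10.6) = √3,553,103.8 ≈ 1,884.97 → Q = 1,885 cases
Orders/yr = 62,150/1,885 = 32.971; ordering cost = 32.971 × $303 = $9,990.16
Average inventory = 1,885/2 = 942.5; holding cost = 942.5 × $10.6 = $9,990.50
Total = $9,990.16 + $9,990.50 = $19,980.66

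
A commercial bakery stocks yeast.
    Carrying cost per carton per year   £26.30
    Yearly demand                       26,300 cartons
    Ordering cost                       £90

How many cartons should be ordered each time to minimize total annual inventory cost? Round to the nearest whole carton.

424 cartons

Q* = √(2·D·S / H) = √(2·26,300·90 / 26.3) = √180,000.0 ≈ 424.26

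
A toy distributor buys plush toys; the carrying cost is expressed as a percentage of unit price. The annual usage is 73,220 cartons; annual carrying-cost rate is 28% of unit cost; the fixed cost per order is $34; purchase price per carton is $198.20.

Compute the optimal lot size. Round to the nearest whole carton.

Holding cost per carton per year: H = 28% × $198.2 = $55.4960
2DS/H = 2·73,220·34/55.496 = 89,717.46
EOQ = √89,717.46 ≈ 299.53

300 cartons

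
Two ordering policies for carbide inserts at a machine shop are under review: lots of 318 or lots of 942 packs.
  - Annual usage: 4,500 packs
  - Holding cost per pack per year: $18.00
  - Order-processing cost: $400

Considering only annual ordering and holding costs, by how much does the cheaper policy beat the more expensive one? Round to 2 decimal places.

For each Q, cost = (D/Q)·S + (Q/2)·H.
TC(318) = (4,500/318)×400 + (318/2)×18 = $8,522.38
TC(942) = (4,500/942)×400 + (942/2)×18 = $10,388.83
Cheaper: Q = 318.  Difference = $1,866.45

$1,866.45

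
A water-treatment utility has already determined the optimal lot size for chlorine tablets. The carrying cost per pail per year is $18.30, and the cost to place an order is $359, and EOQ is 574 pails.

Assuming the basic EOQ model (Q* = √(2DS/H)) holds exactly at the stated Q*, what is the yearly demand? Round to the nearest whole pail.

From Q* = √(2DS/H) ⇒ Q*² = 2DS/H.
D = Q²H / (2S) = 574² × 18.3 / (2 × 359) = 8,397.51

8,398 pails per year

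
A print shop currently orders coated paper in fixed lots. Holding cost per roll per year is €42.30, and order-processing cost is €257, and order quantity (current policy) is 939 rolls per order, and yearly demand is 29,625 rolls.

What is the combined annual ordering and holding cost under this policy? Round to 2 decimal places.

Ordering: D/Q × S = 29,625/939 × €257 = €8,108.23
Holding:  Q/2 × H = 939/2 × €42.3 = €19,859.85
Total = €8,108.23 + €19,859.85 = €27,968.08

€27,968.08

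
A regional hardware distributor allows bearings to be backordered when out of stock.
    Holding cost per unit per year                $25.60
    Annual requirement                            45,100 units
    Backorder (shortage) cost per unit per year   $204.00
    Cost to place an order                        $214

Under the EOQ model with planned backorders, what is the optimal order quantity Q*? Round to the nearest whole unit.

Q* = √(2DS/H) · √((H + b)/b)
   = √(2 × 45,100 × 214 / 25.6) · √((25.6 + 204) / 204)
   = 868.341 × 1.0609 ≈ 921.22

921 units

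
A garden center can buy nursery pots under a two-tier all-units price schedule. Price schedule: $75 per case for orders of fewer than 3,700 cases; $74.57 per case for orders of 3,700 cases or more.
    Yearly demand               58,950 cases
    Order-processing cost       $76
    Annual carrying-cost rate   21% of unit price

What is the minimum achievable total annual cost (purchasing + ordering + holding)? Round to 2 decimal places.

H₁ = 21%×$75 = $15.7500;  H₂ = 21%×$74.57 = $15.6597
EOQ₁ = √(2×58,950×76/15.7500) = 754.26  (< 3,700, feasible at tier 1)
EOQ₂ = √(2×58,950×76/15.6597) = 756.44  (< 3,700 → use Q = 3,700 at tier-2 price)
TC(tier 1 (EOQ₁), Q≈754.3) = $4,433,129.66
TC(tier 2, Q≈3,700.0) = $4,426,082.81
Minimum at tier 2: $4,426,082.81

$4,426,082.81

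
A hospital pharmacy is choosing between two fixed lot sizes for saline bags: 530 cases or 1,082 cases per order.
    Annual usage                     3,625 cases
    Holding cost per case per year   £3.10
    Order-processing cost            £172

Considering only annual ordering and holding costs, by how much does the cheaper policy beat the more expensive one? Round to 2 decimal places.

£255.43

For each Q, cost = (D/Q)·S + (Q/2)·H.
TC(530) = (3,625/530)×172 + (530/2)×3.1 = £1,997.92
TC(1,082) = (3,625/1,082)×172 + (1,082/2)×3.1 = £2,253.35
Lots of 530 are cheaper by £255.43.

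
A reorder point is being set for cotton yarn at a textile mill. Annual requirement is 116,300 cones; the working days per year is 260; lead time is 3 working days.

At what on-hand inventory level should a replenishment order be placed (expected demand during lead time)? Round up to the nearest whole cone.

Daily demand d = 116,300 / 260 = 447.308 cones/day
Demand during lead time = 447.308 × 3 = 1,341.92
Reorder point = 1,341.92 → round up

1,342 cones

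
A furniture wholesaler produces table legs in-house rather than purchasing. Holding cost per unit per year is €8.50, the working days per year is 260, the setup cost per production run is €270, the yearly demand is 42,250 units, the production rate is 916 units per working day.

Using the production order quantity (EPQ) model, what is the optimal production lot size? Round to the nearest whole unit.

1,806 units

d = 42,250/260 = 162.5000 units/day;  effective holding cost H(1 − d/p) = 8.5·(1 − 162.5000/916) = 6.99209
Q* = √(2DS / H_eff) = √(2·42,250·270 / 6.99209) ≈ 1,806.37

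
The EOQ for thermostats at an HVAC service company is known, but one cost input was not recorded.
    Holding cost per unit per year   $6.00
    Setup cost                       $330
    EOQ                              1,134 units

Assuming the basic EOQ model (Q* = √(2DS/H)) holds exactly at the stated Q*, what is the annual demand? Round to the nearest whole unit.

From Q* = √(2DS/H) ⇒ Q*² = 2DS/H.
D = Q²H / (2S) = 1,134² × 6 / (2 × 330) = 11,690.51

11,691 units per year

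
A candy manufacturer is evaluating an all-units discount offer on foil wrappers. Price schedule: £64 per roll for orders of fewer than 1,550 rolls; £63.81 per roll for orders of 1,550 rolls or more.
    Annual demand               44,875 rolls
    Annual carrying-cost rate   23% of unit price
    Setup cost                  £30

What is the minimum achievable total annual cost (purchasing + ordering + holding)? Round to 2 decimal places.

H₁ = 23%×£64 = £14.7200;  H₂ = 23%×£63.81 = £14.6763
EOQ₁ = √(2×44,875×30/14.7200) = 427.68  (< 1,550, feasible at tier 1)
EOQ₂ = √(2×44,875×30/14.6763) = 428.32  (< 1,550 → use Q = 1,550 at tier-2 price)
TC(tier 1 (EOQ₁), Q≈427.7) = £2,878,295.52
TC(tier 2, Q≈1,550.0) = £2,875,716.43
Minimum at tier 2: £2,875,716.43

£2,875,716.43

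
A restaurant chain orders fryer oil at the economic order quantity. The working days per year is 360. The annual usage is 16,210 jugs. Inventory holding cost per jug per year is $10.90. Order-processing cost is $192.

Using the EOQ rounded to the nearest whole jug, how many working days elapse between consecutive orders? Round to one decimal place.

2DS/H = 2·16,210·192/10.9 = 571,067.89
EOQ = √571,067.89 ≈ 755.69 → Q = 756 jugs
T = Q/D × 360 days = 756/16,210 × 360 = 16.790 days

16.8 days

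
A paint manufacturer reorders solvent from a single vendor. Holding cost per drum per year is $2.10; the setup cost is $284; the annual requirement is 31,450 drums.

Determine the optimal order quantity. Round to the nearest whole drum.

Optimal lot size Q* = (2 × 31,450 × $284 / $2.1)^½ ≈ 2,916.59

2,917 drums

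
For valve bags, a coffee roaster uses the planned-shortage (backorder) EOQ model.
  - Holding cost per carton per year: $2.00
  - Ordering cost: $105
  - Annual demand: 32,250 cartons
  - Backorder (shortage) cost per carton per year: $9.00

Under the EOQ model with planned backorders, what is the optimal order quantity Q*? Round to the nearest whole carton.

Basic EOQ = √(2·32,250·105/2) = 1,840.177
Backorder adjustment √((H+b)/b) = √((2+9)/9) = 1.1055
Q* = 1,840.177 × 1.1055 ≈ 2,034.39

2,034 cartons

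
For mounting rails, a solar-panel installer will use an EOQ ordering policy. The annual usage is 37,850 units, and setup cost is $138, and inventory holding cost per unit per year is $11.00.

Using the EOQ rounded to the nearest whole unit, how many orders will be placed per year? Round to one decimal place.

38.8 orders per year

Q* = √(2·D·S / H) = √(2·37,850·138 / 11) = √949,690.9 ≈ 974.52 → Q = 975
Orders per year = D/Q = 37,850 / 975 = 38.821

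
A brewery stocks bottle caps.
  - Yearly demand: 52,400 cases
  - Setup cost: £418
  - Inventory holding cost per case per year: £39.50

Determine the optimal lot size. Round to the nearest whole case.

1,053 cases

EOQ = √(2DS/H) = √(2 × 52,400 × 418 / 39.5)
    = √(1,109,022.78) ≈ 1,053.10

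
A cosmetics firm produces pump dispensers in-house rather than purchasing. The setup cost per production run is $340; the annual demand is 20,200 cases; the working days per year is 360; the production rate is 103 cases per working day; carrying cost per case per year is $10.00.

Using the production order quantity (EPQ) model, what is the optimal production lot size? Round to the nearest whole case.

d = 20,200/360 = 56.1111 cases/day;  effective holding cost H(1 − d/p) = 10·(1 − 56.1111/103) = 4.55232
Q* = √(2DS / H_eff) = √(2·20,200·340 / 4.55232) ≈ 1,737.06

1,737 cases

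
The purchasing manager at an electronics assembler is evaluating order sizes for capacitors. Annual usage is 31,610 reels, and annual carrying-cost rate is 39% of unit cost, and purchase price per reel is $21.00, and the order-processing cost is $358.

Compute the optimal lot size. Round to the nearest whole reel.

1,662 reels

Holding cost per reel per year: H = 39% × $21 = $8.1900
Q* = √(2·D·S / H) = √(2·31,610·358 / 8.19) = √2,763,462.8 ≈ 1,662.37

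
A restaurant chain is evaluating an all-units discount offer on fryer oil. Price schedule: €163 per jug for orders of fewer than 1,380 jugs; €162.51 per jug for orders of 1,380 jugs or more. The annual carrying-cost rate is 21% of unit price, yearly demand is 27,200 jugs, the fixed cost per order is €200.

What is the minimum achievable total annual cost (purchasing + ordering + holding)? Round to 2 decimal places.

€4,447,761.73

H₁ = 21%×€163 = €34.2300;  H₂ = 21%×€162.51 = €34.1271
EOQ₁ = √(2×27,200×200/34.2300) = 563.78  (< 1,380, feasible at tier 1)
EOQ₂ = √(2×27,200×200/34.1271) = 564.63  (< 1,380 → use Q = 1,380 at tier-2 price)
TC(tier 1 (EOQ₁), Q≈563.8) = €4,452,898.25
TC(tier 2, Q≈1,380.0) = €4,447,761.73
Minimum at tier 2: €4,447,761.73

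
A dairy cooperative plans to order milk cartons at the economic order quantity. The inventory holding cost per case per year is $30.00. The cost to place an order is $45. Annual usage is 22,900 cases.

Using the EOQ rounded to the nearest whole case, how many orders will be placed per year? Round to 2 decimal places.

87.40 orders per year

EOQ = √(2DS/H) = √(2 × 22,900 × 45 / 30)
    = √(68,700.00) ≈ 262.11 → Q = 262
N = D/Q = 22,900/262 ≈ 87.405 orders/yr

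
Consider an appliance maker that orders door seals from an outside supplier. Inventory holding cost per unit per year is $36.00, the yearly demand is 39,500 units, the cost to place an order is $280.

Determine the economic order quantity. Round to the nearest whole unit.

EOQ = √(2DS/H) = √(2 × 39,500 × 280 / 36)
    = √(614,444.44) ≈ 783.87

784 units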